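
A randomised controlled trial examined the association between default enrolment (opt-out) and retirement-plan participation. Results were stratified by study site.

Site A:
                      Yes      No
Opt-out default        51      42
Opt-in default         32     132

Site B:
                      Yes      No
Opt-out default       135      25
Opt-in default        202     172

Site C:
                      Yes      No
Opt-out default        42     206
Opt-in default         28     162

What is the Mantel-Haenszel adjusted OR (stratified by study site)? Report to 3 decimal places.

3.059

OR_MH = Σ(aᵢdᵢ/nᵢ) / Σ(bᵢcᵢ/nᵢ), where nᵢ is the stratum total.
Stratum 1 (Site A): n = 257; a·d/n = 51·132/257 = 26.1946; b·c/n = 42·32/257 = 5.2296
Stratum 2 (Site B): n = 534; a·d/n = 135·172/534 = 43.4831; b·c/n = 25·202/534 = 9.4569
Stratum 3 (Site C): n = 438; a·d/n = 42·162/438 = 15.5342; b·c/n = 206·28/438 = 13.1689
OR_MH = (26.1946 + 43.4831 + 15.5342) / (5.2296 + 9.4569 + 13.1689) = 85.2119 / 27.8555 = 3.05908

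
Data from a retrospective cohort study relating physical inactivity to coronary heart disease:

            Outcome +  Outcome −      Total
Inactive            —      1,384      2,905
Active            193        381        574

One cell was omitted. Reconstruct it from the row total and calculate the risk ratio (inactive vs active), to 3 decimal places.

The missing cell is in the exposed row: 2905 − 1384 = 1521.
So a = 1521, b = 1384, c = 193, d = 381.
RR = [a/(a+b)] / [c/(c+d)] = (1521/2905) / (193/574) = 0.52358/0.33624 = 1.55718

1.557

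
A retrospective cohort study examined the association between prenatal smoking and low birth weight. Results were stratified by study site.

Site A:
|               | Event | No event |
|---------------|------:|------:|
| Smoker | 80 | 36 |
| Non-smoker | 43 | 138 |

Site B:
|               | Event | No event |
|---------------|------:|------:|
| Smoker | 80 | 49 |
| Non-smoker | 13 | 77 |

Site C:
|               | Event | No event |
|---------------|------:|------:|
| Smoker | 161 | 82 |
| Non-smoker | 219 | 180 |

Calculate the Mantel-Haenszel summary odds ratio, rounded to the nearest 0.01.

3.06

OR_MH = Σ(aᵢdᵢ/nᵢ) / Σ(bᵢcᵢ/nᵢ), where nᵢ is the stratum total.
Stratum 1 (Site A): n = 297; a·d/n = 80·138/297 = 37.1717; b·c/n = 36·43/297 = 5.2121
Stratum 2 (Site B): n = 219; a·d/n = 80·77/219 = 28.1279; b·c/n = 49·13/219 = 2.9087
Stratum 3 (Site C): n = 642; a·d/n = 161·180/642 = 45.1402; b·c/n = 82·219/642 = 27.9720
OR_MH = (37.1717 + 28.1279 + 45.1402) / (5.2121 + 2.9087 + 27.9720) = 110.4398 / 36.0928 = 3.05989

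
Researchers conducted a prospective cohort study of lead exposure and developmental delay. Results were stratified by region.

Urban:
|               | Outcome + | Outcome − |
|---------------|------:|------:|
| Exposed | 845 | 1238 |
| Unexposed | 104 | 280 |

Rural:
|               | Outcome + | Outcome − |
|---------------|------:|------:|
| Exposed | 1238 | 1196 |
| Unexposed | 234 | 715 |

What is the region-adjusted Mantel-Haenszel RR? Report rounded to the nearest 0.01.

1.87

RR_MH = Σ(aᵢ·n₀ᵢ/nᵢ) / Σ(cᵢ·n₁ᵢ/nᵢ), with n₁ᵢ = aᵢ+bᵢ (exposed), n₀ᵢ = cᵢ+dᵢ (unexposed), nᵢ = n₁ᵢ+n₀ᵢ.
Stratum 1 (Urban): n₁ = 2083, n₀ = 384, n = 2467; a·n₀/n = 845·384/2467 = 131.5282; c·n₁/n = 104·2083/2467 = 87.8119
Stratum 2 (Rural): n₁ = 2434, n₀ = 949, n = 3383; a·n₀/n = 1238·949/3383 = 347.2841; c·n₁/n = 234·2434/3383 = 168.3583
RR_MH = (131.5282 + 347.2841) / (87.8119 + 168.3583) = 478.8122 / 256.1702 = 1.86912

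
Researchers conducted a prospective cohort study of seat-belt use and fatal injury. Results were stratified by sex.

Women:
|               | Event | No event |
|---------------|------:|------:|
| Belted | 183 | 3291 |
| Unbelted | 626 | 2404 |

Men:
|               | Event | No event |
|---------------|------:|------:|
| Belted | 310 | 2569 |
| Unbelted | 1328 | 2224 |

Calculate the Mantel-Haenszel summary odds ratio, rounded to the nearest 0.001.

OR_MH = Σ(aᵢdᵢ/nᵢ) / Σ(bᵢcᵢ/nᵢ), where nᵢ is the stratum total.
Stratum 1 (Women): n = 6504; a·d/n = 183·2404/6504 = 67.6402; b·c/n = 3291·626/6504 = 316.7537
Stratum 2 (Men): n = 6431; a·d/n = 310·2224/6431 = 107.2057; b·c/n = 2569·1328/6431 = 530.4979
OR_MH = (67.6402 + 107.2057) / (316.7537 + 530.4979) = 174.8459 / 847.2516 = 0.20637

0.206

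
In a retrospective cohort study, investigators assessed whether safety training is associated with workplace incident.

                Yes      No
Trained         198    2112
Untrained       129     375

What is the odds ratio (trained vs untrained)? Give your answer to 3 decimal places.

0.273

Cells: a = 198, b = 2112, c = 129, d = 375.
OR = (a·d)/(b·c) = (198 × 375) / (2112 × 129) = 74250 / 272448 = 0.27253
Exposure is associated with lower odds of workplace incident (OR = 0.27 < 1).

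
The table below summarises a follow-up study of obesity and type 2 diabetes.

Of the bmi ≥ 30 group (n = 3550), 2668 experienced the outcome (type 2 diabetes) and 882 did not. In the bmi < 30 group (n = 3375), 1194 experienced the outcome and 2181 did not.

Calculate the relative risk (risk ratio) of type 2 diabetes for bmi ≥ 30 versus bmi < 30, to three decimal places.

2.124

From the description: a = 2668, b = 882, c = 1194, d = 2181.
Risk in exposed = 2668/3550 = 0.75155; risk in unexposed = 1194/3375 = 0.35378.
RR = 0.75155 / 0.35378 = 2.12435
The risk among the exposed is 2.12 times that among the unexposed.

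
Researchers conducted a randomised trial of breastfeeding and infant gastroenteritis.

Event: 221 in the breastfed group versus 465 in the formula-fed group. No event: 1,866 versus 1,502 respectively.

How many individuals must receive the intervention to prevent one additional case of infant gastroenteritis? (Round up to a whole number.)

Risk in treated group = 221/2087 = 0.10589; risk in control = 465/1967 = 0.23640.
Absolute risk reduction = 0.23640 − 0.10589 = 0.13051
NNT = 1 / ARR = 1 / 0.13051 = 7.662 → round up → 8

8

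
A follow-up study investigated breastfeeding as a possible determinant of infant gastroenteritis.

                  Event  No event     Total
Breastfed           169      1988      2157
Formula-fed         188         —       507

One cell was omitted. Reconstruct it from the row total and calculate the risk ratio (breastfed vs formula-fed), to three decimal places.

0.211

The missing cell is in the unexposed row: 507 − 188 = 319.
So a = 169, b = 1988, c = 188, d = 319.
RR = [a/(a+b)] / [c/(c+d)] = (169/2157) / (188/507) = 0.07835/0.37081 = 0.21129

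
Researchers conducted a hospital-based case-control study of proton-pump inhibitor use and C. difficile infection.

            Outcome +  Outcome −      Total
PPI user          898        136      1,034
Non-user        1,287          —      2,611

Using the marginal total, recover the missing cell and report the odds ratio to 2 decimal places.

The missing cell is in the unexposed row: 2611 − 1287 = 1324.
So a = 898, b = 136, c = 1287, d = 1324.
OR = (a·d)/(b·c) = (898 × 1324) / (136 × 1287) = 1188952 / 175032 = 6.79277

6.79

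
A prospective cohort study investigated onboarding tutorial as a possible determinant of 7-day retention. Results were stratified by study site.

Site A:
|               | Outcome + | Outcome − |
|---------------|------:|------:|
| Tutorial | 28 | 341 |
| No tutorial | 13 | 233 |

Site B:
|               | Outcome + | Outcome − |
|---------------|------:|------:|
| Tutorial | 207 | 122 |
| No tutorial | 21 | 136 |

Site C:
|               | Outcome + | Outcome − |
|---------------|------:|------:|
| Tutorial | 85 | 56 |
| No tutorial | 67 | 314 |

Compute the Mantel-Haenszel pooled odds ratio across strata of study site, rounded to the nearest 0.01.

OR_MH = Σ(aᵢdᵢ/nᵢ) / Σ(bᵢcᵢ/nᵢ), where nᵢ is the stratum total.
Stratum 1 (Site A): n = 615; a·d/n = 28·233/615 = 10.6081; b·c/n = 341·13/615 = 7.2081
Stratum 2 (Site B): n = 486; a·d/n = 207·136/486 = 57.9259; b·c/n = 122·21/486 = 5.2716
Stratum 3 (Site C): n = 522; a·d/n = 85·314/522 = 51.1303; b·c/n = 56·67/522 = 7.1877
OR_MH = (10.6081 + 57.9259 + 51.1303) / (7.2081 + 5.2716 + 7.1877) = 119.6643 / 19.6675 = 6.08438

6.08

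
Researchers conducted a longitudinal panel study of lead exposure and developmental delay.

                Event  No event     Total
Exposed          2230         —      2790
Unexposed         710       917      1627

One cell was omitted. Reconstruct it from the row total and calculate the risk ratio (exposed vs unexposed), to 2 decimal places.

The missing cell is in the exposed row: 2790 − 2230 = 560.
So a = 2230, b = 560, c = 710, d = 917.
RR = [a/(a+b)] / [c/(c+d)] = (2230/2790) / (710/1627) = 0.79928/0.43639 = 1.83160

1.83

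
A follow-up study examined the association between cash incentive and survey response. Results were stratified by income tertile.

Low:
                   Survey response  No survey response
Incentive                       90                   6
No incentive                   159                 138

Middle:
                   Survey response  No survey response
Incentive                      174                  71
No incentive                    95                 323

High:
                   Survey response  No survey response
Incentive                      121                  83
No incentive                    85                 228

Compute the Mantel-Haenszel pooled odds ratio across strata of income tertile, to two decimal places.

6.47

OR_MH = Σ(aᵢdᵢ/nᵢ) / Σ(bᵢcᵢ/nᵢ), where nᵢ is the stratum total.
Stratum 1 (Low): n = 393; a·d/n = 90·138/393 = 31.6031; b·c/n = 6·159/393 = 2.4275
Stratum 2 (Middle): n = 663; a·d/n = 174·323/663 = 84.7692; b·c/n = 71·95/663 = 10.1735
Stratum 3 (High): n = 517; a·d/n = 121·228/517 = 53.3617; b·c/n = 83·85/517 = 13.6460
OR_MH = (31.6031 + 84.7692 + 53.3617) / (2.4275 + 10.1735 + 13.6460) = 169.7340 / 26.2470 = 6.46680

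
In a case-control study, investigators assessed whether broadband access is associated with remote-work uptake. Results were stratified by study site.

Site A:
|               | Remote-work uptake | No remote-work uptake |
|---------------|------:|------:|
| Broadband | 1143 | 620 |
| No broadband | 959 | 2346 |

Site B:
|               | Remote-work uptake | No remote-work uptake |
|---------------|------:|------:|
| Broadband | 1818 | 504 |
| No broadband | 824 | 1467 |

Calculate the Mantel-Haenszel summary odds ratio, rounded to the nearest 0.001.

OR_MH = Σ(aᵢdᵢ/nᵢ) / Σ(bᵢcᵢ/nᵢ), where nᵢ is the stratum total.
Stratum 1 (Site A): n = 5068; a·d/n = 1143·2346/5068 = 529.0998; b·c/n = 620·959/5068 = 117.3204
Stratum 2 (Site B): n = 4613; a·d/n = 1818·1467/4613 = 578.1500; b·c/n = 504·824/4613 = 90.0273
OR_MH = (529.0998 + 578.1500) / (117.3204 + 90.0273) = 1107.2499 / 207.3478 = 5.34006

5.340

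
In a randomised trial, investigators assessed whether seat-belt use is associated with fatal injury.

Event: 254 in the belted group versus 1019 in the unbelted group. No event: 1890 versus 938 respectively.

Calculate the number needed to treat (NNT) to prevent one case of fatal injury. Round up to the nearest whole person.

3

Risk in treated group = 254/2144 = 0.11847; risk in control = 1019/1957 = 0.52069.
Absolute risk reduction = 0.52069 − 0.11847 = 0.40222
NNT = 1 / ARR = 1 / 0.40222 = 2.486 → round up → 3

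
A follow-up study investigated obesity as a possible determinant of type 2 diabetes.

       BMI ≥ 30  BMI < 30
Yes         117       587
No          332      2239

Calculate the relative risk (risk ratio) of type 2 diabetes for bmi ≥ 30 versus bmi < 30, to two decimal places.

1.25

Reading the table with exposure as columns: a = 117 (BMI ≥ 30, case), b = 332 (BMI ≥ 30, non-case), c = 587 (BMI < 30, case), d = 2239.
Risk in exposed = 117/449 = 0.26058; risk in unexposed = 587/2826 = 0.20771.
RR = 0.26058 / 0.20771 = 1.25451
The risk among the exposed is 1.25 times that among the unexposed.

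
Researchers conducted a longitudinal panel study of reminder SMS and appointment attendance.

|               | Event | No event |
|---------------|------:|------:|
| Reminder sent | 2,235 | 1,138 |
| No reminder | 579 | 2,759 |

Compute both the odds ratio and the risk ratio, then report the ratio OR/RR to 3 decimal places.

Cells: a = 2235, b = 1138, c = 579, d = 2759.
OR = (2235·2759)/(1138·579) = 6166365/658902 = 9.35855
Risk in exposed = 2235/3373 = 0.66261; risk in unexposed = 579/3338 = 0.17346; RR = 3.82005
OR/RR = 9.35855 / 3.82005 = 2.44985
The outcome is not rare, so the OR lies further from 1 than the RR.

2.450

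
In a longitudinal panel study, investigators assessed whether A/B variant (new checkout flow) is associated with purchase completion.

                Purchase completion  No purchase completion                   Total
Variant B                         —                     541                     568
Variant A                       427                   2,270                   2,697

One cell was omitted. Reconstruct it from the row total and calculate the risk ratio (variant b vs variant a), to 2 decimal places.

0.30

The missing cell is in the exposed row: 568 − 541 = 27.
So a = 27, b = 541, c = 427, d = 2270.
RR = [a/(a+b)] / [c/(c+d)] = (27/568) / (427/2697) = 0.04754/0.15832 = 0.30024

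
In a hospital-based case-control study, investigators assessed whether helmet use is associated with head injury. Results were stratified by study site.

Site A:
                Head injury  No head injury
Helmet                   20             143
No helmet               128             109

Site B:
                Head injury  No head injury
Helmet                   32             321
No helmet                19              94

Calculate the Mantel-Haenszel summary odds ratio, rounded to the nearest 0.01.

0.20

OR_MH = Σ(aᵢdᵢ/nᵢ) / Σ(bᵢcᵢ/nᵢ), where nᵢ is the stratum total.
Stratum 1 (Site A): n = 400; a·d/n = 20·109/400 = 5.4500; b·c/n = 143·128/400 = 45.7600
Stratum 2 (Site B): n = 466; a·d/n = 32·94/466 = 6.4549; b·c/n = 321·19/466 = 13.0880
OR_MH = (5.4500 + 6.4549) / (45.7600 + 13.0880) = 11.9049 / 58.8480 = 0.20230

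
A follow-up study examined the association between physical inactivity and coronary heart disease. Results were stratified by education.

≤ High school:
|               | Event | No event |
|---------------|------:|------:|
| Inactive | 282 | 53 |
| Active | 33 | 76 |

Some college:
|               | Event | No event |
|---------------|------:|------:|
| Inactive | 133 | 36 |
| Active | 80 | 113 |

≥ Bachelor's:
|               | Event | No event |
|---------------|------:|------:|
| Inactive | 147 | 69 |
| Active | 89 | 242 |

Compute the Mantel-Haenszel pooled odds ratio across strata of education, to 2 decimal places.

OR_MH = Σ(aᵢdᵢ/nᵢ) / Σ(bᵢcᵢ/nᵢ), where nᵢ is the stratum total.
Stratum 1 (≤ High school): n = 444; a·d/n = 282·76/444 = 48.2703; b·c/n = 53·33/444 = 3.9392
Stratum 2 (Some college): n = 362; a·d/n = 133·113/362 = 41.5166; b·c/n = 36·80/362 = 7.9558
Stratum 3 (≥ Bachelor's): n = 547; a·d/n = 147·242/547 = 65.0347; b·c/n = 69·89/547 = 11.2267
OR_MH = (48.2703 + 41.5166 + 65.0347) / (3.9392 + 7.9558 + 11.2267) = 154.8216 / 23.1217 = 6.69595

6.70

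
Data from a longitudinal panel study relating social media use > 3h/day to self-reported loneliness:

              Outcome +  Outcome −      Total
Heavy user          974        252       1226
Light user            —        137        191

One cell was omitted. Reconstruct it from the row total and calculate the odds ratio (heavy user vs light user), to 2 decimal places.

9.81

The missing cell is in the unexposed row: 191 − 137 = 54.
So a = 974, b = 252, c = 54, d = 137.
OR = (a·d)/(b·c) = (974 × 137) / (252 × 54) = 133438 / 13608 = 9.80585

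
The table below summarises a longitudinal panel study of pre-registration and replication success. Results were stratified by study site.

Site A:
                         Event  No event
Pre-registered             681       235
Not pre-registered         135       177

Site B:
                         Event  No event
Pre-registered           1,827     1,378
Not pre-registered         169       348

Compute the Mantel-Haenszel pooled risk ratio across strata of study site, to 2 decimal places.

1.73

RR_MH = Σ(aᵢ·n₀ᵢ/nᵢ) / Σ(cᵢ·n₁ᵢ/nᵢ), with n₁ᵢ = aᵢ+bᵢ (exposed), n₀ᵢ = cᵢ+dᵢ (unexposed), nᵢ = n₁ᵢ+n₀ᵢ.
Stratum 1 (Site A): n₁ = 916, n₀ = 312, n = 1228; a·n₀/n = 681·312/1228 = 173.0228; c·n₁/n = 135·916/1228 = 100.7003
Stratum 2 (Site B): n₁ = 3205, n₀ = 517, n = 3722; a·n₀/n = 1827·517/3722 = 253.7773; c·n₁/n = 169·3205/3722 = 145.5253
RR_MH = (173.0228 + 253.7773) / (100.7003 + 145.5253) = 426.8001 / 246.2256 = 1.73337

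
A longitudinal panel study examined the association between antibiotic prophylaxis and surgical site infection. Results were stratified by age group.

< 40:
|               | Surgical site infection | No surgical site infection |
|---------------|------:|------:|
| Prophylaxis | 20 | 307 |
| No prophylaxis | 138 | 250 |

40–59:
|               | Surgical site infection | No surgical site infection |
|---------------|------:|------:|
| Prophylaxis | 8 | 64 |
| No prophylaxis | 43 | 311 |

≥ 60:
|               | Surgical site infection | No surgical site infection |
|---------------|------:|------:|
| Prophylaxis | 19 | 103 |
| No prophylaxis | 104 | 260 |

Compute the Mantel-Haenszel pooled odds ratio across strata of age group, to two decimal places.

OR_MH = Σ(aᵢdᵢ/nᵢ) / Σ(bᵢcᵢ/nᵢ), where nᵢ is the stratum total.
Stratum 1 (< 40): n = 715; a·d/n = 20·250/715 = 6.9930; b·c/n = 307·138/715 = 59.2531
Stratum 2 (40–59): n = 426; a·d/n = 8·311/426 = 5.8404; b·c/n = 64·43/426 = 6.4601
Stratum 3 (≥ 60): n = 486; a·d/n = 19·260/486 = 10.1646; b·c/n = 103·104/486 = 22.0412
OR_MH = (6.9930 + 5.8404 + 10.1646) / (59.2531 + 6.4601 + 22.0412) = 22.9980 / 87.7544 = 0.26207

0.26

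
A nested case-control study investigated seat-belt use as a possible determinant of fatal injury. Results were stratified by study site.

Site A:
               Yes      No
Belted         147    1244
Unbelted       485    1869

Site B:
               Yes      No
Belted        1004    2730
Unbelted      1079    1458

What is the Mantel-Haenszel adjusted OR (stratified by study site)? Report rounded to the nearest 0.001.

0.486

OR_MH = Σ(aᵢdᵢ/nᵢ) / Σ(bᵢcᵢ/nᵢ), where nᵢ is the stratum total.
Stratum 1 (Site A): n = 3745; a·d/n = 147·1869/3745 = 73.3626; b·c/n = 1244·485/3745 = 161.1055
Stratum 2 (Site B): n = 6271; a·d/n = 1004·1458/6271 = 233.4288; b·c/n = 2730·1079/6271 = 469.7289
OR_MH = (73.3626 + 233.4288) / (161.1055 + 469.7289) = 306.7914 / 630.8344 = 0.48633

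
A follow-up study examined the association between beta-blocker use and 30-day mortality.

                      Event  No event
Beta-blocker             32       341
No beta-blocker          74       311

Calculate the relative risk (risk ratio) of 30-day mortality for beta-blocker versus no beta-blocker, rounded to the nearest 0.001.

0.446

Cells: a = 32, b = 341, c = 74, d = 311.
Risk in exposed = 32/373 = 0.08579; risk in unexposed = 74/385 = 0.19221.
RR = 0.08579 / 0.19221 = 0.44634
The risk is 55% lower among the exposed than among the unexposed.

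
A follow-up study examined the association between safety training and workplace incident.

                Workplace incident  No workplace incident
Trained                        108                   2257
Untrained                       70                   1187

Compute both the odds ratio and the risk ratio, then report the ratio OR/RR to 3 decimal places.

Cells: a = 108, b = 2257, c = 70, d = 1187.
OR = (108·1187)/(2257·70) = 128196/157990 = 0.81142
Risk in exposed = 108/2365 = 0.04567; risk in unexposed = 70/1257 = 0.05569; RR = 0.82003
OR/RR = 0.81142 / 0.82003 = 0.98950
The outcome is rare in both groups, so OR ≈ RR (ratio near 1).

0.989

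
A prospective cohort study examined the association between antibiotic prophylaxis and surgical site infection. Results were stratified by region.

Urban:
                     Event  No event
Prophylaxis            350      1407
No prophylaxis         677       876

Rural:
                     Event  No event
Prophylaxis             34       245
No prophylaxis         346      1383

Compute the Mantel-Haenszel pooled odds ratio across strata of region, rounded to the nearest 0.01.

OR_MH = Σ(aᵢdᵢ/nᵢ) / Σ(bᵢcᵢ/nᵢ), where nᵢ is the stratum total.
Stratum 1 (Urban): n = 3310; a·d/n = 350·876/3310 = 92.6284; b·c/n = 1407·677/3310 = 287.7761
Stratum 2 (Rural): n = 2008; a·d/n = 34·1383/2008 = 23.4173; b·c/n = 245·346/2008 = 42.2161
OR_MH = (92.6284 + 23.4173) / (287.7761 + 42.2161) = 116.0457 / 329.9923 = 0.35166

0.35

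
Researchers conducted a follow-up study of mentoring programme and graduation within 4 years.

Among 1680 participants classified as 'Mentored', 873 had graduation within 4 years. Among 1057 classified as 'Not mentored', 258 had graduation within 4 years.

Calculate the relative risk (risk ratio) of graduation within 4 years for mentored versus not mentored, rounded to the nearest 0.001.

2.129

From the description: a = 873, b = 807, c = 258, d = 799.
Risk in exposed = 873/1680 = 0.51964; risk in unexposed = 258/1057 = 0.24409.
RR = 0.51964 / 0.24409 = 2.12892
The risk among the exposed is 2.13 times that among the unexposed.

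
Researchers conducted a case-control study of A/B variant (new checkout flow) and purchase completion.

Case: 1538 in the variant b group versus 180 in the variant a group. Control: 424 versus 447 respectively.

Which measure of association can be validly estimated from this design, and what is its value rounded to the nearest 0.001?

From the description: a = 1538, b = 424, c = 180, d = 447.
This is a case-control study: participants were sampled on outcome status, so risks in the source population cannot be estimated directly — relative risk is not valid here. The odds ratio is the appropriate measure.
OR = (a·d)/(b·c) = (1538 × 447) / (424 × 180) = 687486 / 76320 = 9.00794

9.008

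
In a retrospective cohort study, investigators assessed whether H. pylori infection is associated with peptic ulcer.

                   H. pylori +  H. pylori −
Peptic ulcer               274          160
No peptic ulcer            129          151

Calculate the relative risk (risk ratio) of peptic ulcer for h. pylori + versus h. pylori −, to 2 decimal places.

Reading the table with exposure as columns: a = 274 (H. pylori +, case), b = 129 (H. pylori +, non-case), c = 160 (H. pylori −, case), d = 151.
Risk in exposed = 274/403 = 0.67990; risk in unexposed = 160/311 = 0.51447.
RR = 0.67990 / 0.51447 = 1.32156
The risk among the exposed is 1.32 times that among the unexposed.

1.32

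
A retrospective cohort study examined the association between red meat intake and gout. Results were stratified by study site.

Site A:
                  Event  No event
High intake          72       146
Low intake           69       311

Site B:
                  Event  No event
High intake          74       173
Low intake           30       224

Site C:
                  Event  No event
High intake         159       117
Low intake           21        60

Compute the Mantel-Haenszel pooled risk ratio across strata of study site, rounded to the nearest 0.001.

2.124

RR_MH = Σ(aᵢ·n₀ᵢ/nᵢ) / Σ(cᵢ·n₁ᵢ/nᵢ), with n₁ᵢ = aᵢ+bᵢ (exposed), n₀ᵢ = cᵢ+dᵢ (unexposed), nᵢ = n₁ᵢ+n₀ᵢ.
Stratum 1 (Site A): n₁ = 218, n₀ = 380, n = 598; a·n₀/n = 72·380/598 = 45.7525; c·n₁/n = 69·218/598 = 25.1538
Stratum 2 (Site B): n₁ = 247, n₀ = 254, n = 501; a·n₀/n = 74·254/501 = 37.5170; c·n₁/n = 30·247/501 = 14.7904
Stratum 3 (Site C): n₁ = 276, n₀ = 81, n = 357; a·n₀/n = 159·81/357 = 36.0756; c·n₁/n = 21·276/357 = 16.2353
RR_MH = (45.7525 + 37.5170 + 36.0756) / (25.1538 + 14.7904 + 16.2353) = 119.3451 / 56.1796 = 2.12435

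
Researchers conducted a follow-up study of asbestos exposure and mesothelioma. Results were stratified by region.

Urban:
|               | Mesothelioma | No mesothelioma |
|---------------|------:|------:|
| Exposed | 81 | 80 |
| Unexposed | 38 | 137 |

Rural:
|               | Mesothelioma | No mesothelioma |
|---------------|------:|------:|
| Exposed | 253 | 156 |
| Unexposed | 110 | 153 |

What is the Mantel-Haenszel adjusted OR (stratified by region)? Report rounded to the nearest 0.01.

2.62

OR_MH = Σ(aᵢdᵢ/nᵢ) / Σ(bᵢcᵢ/nᵢ), where nᵢ is the stratum total.
Stratum 1 (Urban): n = 336; a·d/n = 81·137/336 = 33.0268; b·c/n = 80·38/336 = 9.0476
Stratum 2 (Rural): n = 672; a·d/n = 253·153/672 = 57.6027; b·c/n = 156·110/672 = 25.5357
OR_MH = (33.0268 + 57.6027) / (9.0476 + 25.5357) = 90.6295 / 34.5833 = 2.62061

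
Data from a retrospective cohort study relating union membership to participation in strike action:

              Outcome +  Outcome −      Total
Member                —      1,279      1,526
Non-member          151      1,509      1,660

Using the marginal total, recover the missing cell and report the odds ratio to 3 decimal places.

The missing cell is in the exposed row: 1526 − 1279 = 247.
So a = 247, b = 1279, c = 151, d = 1509.
OR = (a·d)/(b·c) = (247 × 1509) / (1279 × 151) = 372723 / 193129 = 1.92992

1.930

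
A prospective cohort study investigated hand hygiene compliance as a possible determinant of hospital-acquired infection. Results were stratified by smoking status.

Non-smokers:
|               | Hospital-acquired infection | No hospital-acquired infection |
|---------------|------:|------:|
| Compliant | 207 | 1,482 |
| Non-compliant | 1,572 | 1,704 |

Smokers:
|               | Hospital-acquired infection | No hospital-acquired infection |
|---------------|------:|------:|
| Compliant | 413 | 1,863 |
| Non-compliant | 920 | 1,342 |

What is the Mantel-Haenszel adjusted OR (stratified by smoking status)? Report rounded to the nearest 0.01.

0.23

OR_MH = Σ(aᵢdᵢ/nᵢ) / Σ(bᵢcᵢ/nᵢ), where nᵢ is the stratum total.
Stratum 1 (Non-smokers): n = 4965; a·d/n = 207·1704/4965 = 71.0429; b·c/n = 1482·1572/4965 = 469.2254
Stratum 2 (Smokers): n = 4538; a·d/n = 413·1342/4538 = 122.1344; b·c/n = 1863·920/4538 = 377.6906
OR_MH = (71.0429 + 122.1344) / (469.2254 + 377.6906) = 193.1773 / 846.9160 = 0.22810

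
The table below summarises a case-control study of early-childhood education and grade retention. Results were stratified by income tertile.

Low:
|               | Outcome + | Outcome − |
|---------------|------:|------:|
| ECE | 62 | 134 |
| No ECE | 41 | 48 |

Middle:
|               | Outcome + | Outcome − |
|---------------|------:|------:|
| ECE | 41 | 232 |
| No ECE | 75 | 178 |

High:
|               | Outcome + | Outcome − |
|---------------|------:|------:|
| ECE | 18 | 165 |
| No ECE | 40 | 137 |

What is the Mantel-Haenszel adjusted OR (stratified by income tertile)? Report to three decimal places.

OR_MH = Σ(aᵢdᵢ/nᵢ) / Σ(bᵢcᵢ/nᵢ), where nᵢ is the stratum total.
Stratum 1 (Low): n = 285; a·d/n = 62·48/285 = 10.4421; b·c/n = 134·41/285 = 19.2772
Stratum 2 (Middle): n = 526; a·d/n = 41·178/526 = 13.8745; b·c/n = 232·75/526 = 33.0798
Stratum 3 (High): n = 360; a·d/n = 18·137/360 = 6.8500; b·c/n = 165·40/360 = 18.3333
OR_MH = (10.4421 + 13.8745 + 6.8500) / (19.2772 + 33.0798 + 18.3333) = 31.1666 / 70.6904 = 0.44089

0.441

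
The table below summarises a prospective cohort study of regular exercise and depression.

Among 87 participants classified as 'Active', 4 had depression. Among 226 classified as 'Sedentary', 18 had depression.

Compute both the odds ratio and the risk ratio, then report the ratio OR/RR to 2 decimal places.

0.96

From the description: a = 4, b = 83, c = 18, d = 208.
OR = (4·208)/(83·18) = 832/1494 = 0.55689
Risk in exposed = 4/87 = 0.04598; risk in unexposed = 18/226 = 0.07965; RR = 0.57727
OR/RR = 0.55689 / 0.57727 = 0.96471
The outcome is rare in both groups, so OR ≈ RR (ratio near 1).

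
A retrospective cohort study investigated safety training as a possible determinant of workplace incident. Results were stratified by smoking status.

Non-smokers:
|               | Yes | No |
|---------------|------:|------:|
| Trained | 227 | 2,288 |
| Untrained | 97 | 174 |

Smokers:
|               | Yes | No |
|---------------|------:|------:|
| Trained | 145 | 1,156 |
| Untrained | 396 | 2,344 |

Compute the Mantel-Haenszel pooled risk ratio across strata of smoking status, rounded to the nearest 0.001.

RR_MH = Σ(aᵢ·n₀ᵢ/nᵢ) / Σ(cᵢ·n₁ᵢ/nᵢ), with n₁ᵢ = aᵢ+bᵢ (exposed), n₀ᵢ = cᵢ+dᵢ (unexposed), nᵢ = n₁ᵢ+n₀ᵢ.
Stratum 1 (Non-smokers): n₁ = 2515, n₀ = 271, n = 2786; a·n₀/n = 227·271/2786 = 22.0808; c·n₁/n = 97·2515/2786 = 87.5646
Stratum 2 (Smokers): n₁ = 1301, n₀ = 2740, n = 4041; a·n₀/n = 145·2740/4041 = 98.3172; c·n₁/n = 396·1301/4041 = 127.4922
RR_MH = (22.0808 + 98.3172) / (87.5646 + 127.4922) = 120.3980 / 215.0568 = 0.55984

0.560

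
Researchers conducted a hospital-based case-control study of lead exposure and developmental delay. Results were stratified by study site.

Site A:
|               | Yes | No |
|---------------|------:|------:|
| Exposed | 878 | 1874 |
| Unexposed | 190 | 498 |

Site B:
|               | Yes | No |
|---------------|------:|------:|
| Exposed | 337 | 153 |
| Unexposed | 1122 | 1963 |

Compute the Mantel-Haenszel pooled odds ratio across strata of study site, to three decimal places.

2.060

OR_MH = Σ(aᵢdᵢ/nᵢ) / Σ(bᵢcᵢ/nᵢ), where nᵢ is the stratum total.
Stratum 1 (Site A): n = 3440; a·d/n = 878·498/3440 = 127.1058; b·c/n = 1874·190/3440 = 103.5058
Stratum 2 (Site B): n = 3575; a·d/n = 337·1963/3575 = 185.0436; b·c/n = 153·1122/3575 = 48.0185
OR_MH = (127.1058 + 185.0436) / (103.5058 + 48.0185) = 312.1495 / 151.5243 = 2.06006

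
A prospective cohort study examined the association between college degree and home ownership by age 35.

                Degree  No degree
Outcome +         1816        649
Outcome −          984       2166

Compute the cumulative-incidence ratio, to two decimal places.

Reading the table with exposure as columns: a = 1816 (Degree, case), b = 984 (Degree, non-case), c = 649 (No degree, case), d = 2166.
Risk in exposed = 1816/2800 = 0.64857; risk in unexposed = 649/2815 = 0.23055.
RR = 0.64857 / 0.23055 = 2.81314
The risk among the exposed is 2.81 times that among the unexposed.

2.81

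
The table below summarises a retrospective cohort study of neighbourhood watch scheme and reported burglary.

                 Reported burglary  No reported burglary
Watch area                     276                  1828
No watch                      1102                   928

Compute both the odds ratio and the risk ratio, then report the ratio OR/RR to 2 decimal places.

0.53

Cells: a = 276, b = 1828, c = 1102, d = 928.
OR = (276·928)/(1828·1102) = 256128/2014456 = 0.12714
Risk in exposed = 276/2104 = 0.13118; risk in unexposed = 1102/2030 = 0.54286; RR = 0.24164
OR/RR = 0.12714 / 0.24164 = 0.52616
The outcome is not rare, so the OR lies further from 1 than the RR.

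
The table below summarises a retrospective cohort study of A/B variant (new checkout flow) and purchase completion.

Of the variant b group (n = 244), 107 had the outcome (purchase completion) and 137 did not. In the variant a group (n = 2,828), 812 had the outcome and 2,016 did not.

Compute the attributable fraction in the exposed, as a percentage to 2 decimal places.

34.52

From the description: a = 107, b = 137, c = 812, d = 2016.
Risk in exposed = 107/244 = 0.43852; risk in unexposed = 812/2828 = 0.28713.
RR = 0.43852/0.28713 = 1.52728
AR% = (RR − 1)/RR × 100 = (1.52728 − 1)/1.52728 × 100 = 34.5239%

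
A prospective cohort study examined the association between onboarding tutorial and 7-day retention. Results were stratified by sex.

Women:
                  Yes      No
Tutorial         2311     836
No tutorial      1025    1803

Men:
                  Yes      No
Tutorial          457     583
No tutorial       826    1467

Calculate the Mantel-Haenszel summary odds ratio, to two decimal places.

OR_MH = Σ(aᵢdᵢ/nᵢ) / Σ(bᵢcᵢ/nᵢ), where nᵢ is the stratum total.
Stratum 1 (Women): n = 5975; a·d/n = 2311·1803/5975 = 697.3612; b·c/n = 836·1025/5975 = 143.4142
Stratum 2 (Men): n = 3333; a·d/n = 457·1467/3333 = 201.1458; b·c/n = 583·826/3333 = 144.4818
OR_MH = (697.3612 + 201.1458) / (143.4142 + 144.4818) = 898.5070 / 287.8961 = 3.12094

3.12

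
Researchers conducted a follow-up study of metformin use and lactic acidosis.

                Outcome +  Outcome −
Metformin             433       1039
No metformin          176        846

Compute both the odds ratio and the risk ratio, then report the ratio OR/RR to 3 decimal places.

1.173

Cells: a = 433, b = 1039, c = 176, d = 846.
OR = (433·846)/(1039·176) = 366318/182864 = 2.00323
Risk in exposed = 433/1472 = 0.29416; risk in unexposed = 176/1022 = 0.17221; RR = 1.70812
OR/RR = 2.00323 / 1.70812 = 1.17277
The outcome is not rare, so the OR lies further from 1 than the RR.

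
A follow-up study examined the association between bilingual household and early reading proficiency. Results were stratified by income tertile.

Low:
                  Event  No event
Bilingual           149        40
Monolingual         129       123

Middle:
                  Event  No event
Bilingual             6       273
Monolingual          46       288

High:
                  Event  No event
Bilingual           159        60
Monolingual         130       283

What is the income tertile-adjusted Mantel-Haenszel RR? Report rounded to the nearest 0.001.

1.586

RR_MH = Σ(aᵢ·n₀ᵢ/nᵢ) / Σ(cᵢ·n₁ᵢ/nᵢ), with n₁ᵢ = aᵢ+bᵢ (exposed), n₀ᵢ = cᵢ+dᵢ (unexposed), nᵢ = n₁ᵢ+n₀ᵢ.
Stratum 1 (Low): n₁ = 189, n₀ = 252, n = 441; a·n₀/n = 149·252/441 = 85.1429; c·n₁/n = 129·189/441 = 55.2857
Stratum 2 (Middle): n₁ = 279, n₀ = 334, n = 613; a·n₀/n = 6·334/613 = 3.2692; c·n₁/n = 46·279/613 = 20.9364
Stratum 3 (High): n₁ = 219, n₀ = 413, n = 632; a·n₀/n = 159·413/632 = 103.9035; c·n₁/n = 130·219/632 = 45.0475
RR_MH = (85.1429 + 3.2692 + 103.9035) / (55.2857 + 20.9364 + 45.0475) = 192.3155 / 121.2696 = 1.58585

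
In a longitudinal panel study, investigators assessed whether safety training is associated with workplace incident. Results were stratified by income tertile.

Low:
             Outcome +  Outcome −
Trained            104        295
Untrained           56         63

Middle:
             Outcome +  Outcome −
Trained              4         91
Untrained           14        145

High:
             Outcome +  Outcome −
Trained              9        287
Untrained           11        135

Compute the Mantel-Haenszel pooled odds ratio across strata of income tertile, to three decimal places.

OR_MH = Σ(aᵢdᵢ/nᵢ) / Σ(bᵢcᵢ/nᵢ), where nᵢ is the stratum total.
Stratum 1 (Low): n = 518; a·d/n = 104·63/518 = 12.6486; b·c/n = 295·56/518 = 31.8919
Stratum 2 (Middle): n = 254; a·d/n = 4·145/254 = 2.2835; b·c/n = 91·14/254 = 5.0157
Stratum 3 (High): n = 442; a·d/n = 9·135/442 = 2.7489; b·c/n = 287·11/442 = 7.1425
OR_MH = (12.6486 + 2.2835 + 2.7489) / (31.8919 + 5.0157 + 7.1425) = 17.6810 / 44.0502 = 0.40138

0.401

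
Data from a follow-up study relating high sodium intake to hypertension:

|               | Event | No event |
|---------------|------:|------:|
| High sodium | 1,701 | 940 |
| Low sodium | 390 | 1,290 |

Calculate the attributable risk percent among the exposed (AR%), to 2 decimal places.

Cells: a = 1701, b = 940, c = 390, d = 1290.
Risk in exposed = 1701/2641 = 0.64407; risk in unexposed = 390/1680 = 0.23214.
RR = 0.64407/0.23214 = 2.77447
AR% = (RR − 1)/RR × 100 = (2.77447 − 1)/2.77447 × 100 = 63.9571%

63.96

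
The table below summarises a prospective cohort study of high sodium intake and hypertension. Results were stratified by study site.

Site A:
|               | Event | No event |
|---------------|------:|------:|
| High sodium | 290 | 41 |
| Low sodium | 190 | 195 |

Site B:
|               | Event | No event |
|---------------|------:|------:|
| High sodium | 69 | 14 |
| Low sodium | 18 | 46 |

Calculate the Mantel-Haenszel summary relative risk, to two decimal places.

1.90

RR_MH = Σ(aᵢ·n₀ᵢ/nᵢ) / Σ(cᵢ·n₁ᵢ/nᵢ), with n₁ᵢ = aᵢ+bᵢ (exposed), n₀ᵢ = cᵢ+dᵢ (unexposed), nᵢ = n₁ᵢ+n₀ᵢ.
Stratum 1 (Site A): n₁ = 331, n₀ = 385, n = 716; a·n₀/n = 290·385/716 = 155.9358; c·n₁/n = 190·331/716 = 87.8352
Stratum 2 (Site B): n₁ = 83, n₀ = 64, n = 147; a·n₀/n = 69·64/147 = 30.0408; c·n₁/n = 18·83/147 = 10.1633
RR_MH = (155.9358 + 30.0408) / (87.8352 + 10.1633) = 185.9766 / 97.9985 = 1.89775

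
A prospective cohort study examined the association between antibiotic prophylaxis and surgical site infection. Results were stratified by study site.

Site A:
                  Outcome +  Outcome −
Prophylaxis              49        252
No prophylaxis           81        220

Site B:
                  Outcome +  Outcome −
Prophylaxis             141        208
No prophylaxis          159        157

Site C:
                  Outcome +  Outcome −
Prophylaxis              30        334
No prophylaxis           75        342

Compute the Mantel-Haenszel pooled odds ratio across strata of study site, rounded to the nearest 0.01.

OR_MH = Σ(aᵢdᵢ/nᵢ) / Σ(bᵢcᵢ/nᵢ), where nᵢ is the stratum total.
Stratum 1 (Site A): n = 602; a·d/n = 49·220/602 = 17.9070; b·c/n = 252·81/602 = 33.9070
Stratum 2 (Site B): n = 665; a·d/n = 141·157/665 = 33.2887; b·c/n = 208·159/665 = 49.7323
Stratum 3 (Site C): n = 781; a·d/n = 30·342/781 = 13.1370; b·c/n = 334·75/781 = 32.0743
OR_MH = (17.9070 + 33.2887 + 13.1370) / (33.9070 + 49.7323 + 32.0743) = 64.3327 / 115.7136 = 0.55597

0.56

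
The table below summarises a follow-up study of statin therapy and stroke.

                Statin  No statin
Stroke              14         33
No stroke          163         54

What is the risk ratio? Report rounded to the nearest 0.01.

0.21

Reading the table with exposure as columns: a = 14 (Statin, case), b = 163 (Statin, non-case), c = 33 (No statin, case), d = 54.
Risk in exposed = 14/177 = 0.07910; risk in unexposed = 33/87 = 0.37931.
RR = 0.07910 / 0.37931 = 0.20853
The risk is 79% lower among the exposed than among the unexposed.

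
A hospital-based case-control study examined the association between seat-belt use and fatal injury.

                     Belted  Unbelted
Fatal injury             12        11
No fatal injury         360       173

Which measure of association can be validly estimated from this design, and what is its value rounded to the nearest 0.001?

Reading the table with exposure as columns: a = 12 (Belted, case), b = 360 (Belted, non-case), c = 11 (Unbelted, case), d = 173.
This is a hospital-based case-control study: participants were sampled on outcome status, so risks in the source population cannot be estimated directly — relative risk is not valid here. The odds ratio is the appropriate measure.
OR = (a·d)/(b·c) = (12 × 173) / (360 × 11) = 2076 / 3960 = 0.52424

0.524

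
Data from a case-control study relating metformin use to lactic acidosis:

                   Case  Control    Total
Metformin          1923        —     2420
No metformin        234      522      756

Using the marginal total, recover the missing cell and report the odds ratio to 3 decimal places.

8.631

The missing cell is in the exposed row: 2420 − 1923 = 497.
So a = 1923, b = 497, c = 234, d = 522.
OR = (a·d)/(b·c) = (1923 × 522) / (497 × 234) = 1003806 / 116298 = 8.63133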